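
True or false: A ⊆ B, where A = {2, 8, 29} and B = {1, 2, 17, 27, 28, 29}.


A ⊆ B means every element of A is in B.
Elements in A not in B: {8}
So A ⊄ B.

No, A ⊄ B


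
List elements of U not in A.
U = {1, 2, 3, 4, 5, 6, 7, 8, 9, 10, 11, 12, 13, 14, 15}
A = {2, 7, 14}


Aᶜ = U \ A = elements in U but not in A
U = {1, 2, 3, 4, 5, 6, 7, 8, 9, 10, 11, 12, 13, 14, 15}
A = {2, 7, 14}
Aᶜ = {1, 3, 4, 5, 6, 8, 9, 10, 11, 12, 13, 15}

Aᶜ = {1, 3, 4, 5, 6, 8, 9, 10, 11, 12, 13, 15}


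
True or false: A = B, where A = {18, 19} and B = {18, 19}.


Two sets are equal iff they have exactly the same elements.
A = {18, 19}
B = {18, 19}
Same elements → A = B

Yes, A = B


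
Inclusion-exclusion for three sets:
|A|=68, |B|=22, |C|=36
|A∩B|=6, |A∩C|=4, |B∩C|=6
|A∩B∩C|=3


|A∪B∪C| = |A|+|B|+|C| - |A∩B|-|A∩C|-|B∩C| + |A∩B∩C|
= 68+22+36 - 6-4-6 + 3
= 126 - 16 + 3
= 113

|A ∪ B ∪ C| = 113


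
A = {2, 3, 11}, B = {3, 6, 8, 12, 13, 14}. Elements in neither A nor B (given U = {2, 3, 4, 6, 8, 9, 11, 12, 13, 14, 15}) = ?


A = {2, 3, 11}
B = {3, 6, 8, 12, 13, 14}
Region: in neither A nor B (given U = {2, 3, 4, 6, 8, 9, 11, 12, 13, 14, 15})
Elements: {4, 9, 15}

Elements in neither A nor B (given U = {2, 3, 4, 6, 8, 9, 11, 12, 13, 14, 15}): {4, 9, 15}


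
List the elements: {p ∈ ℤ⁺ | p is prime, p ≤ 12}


Checking each candidate:
Condition: primes ≤ 12
Result = {2, 3, 5, 7, 11}

{2, 3, 5, 7, 11}


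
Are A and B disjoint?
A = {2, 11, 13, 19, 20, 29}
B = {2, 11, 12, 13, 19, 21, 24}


Disjoint means A ∩ B = ∅.
A ∩ B = {2, 11, 13, 19}
A ∩ B ≠ ∅, so A and B are NOT disjoint.

No, A and B are not disjoint (A ∩ B = {2, 11, 13, 19})


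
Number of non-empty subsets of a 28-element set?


Total subsets = 2^n = 2^28 = 268435456
Non-empty subsets exclude the empty set: 2^n - 1
= 268435456 - 1
= 268435455

Number of non-empty subsets = 268435455


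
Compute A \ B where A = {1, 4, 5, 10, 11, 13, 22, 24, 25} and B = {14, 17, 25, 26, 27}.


A \ B = elements in A but not in B
A = {1, 4, 5, 10, 11, 13, 22, 24, 25}
B = {14, 17, 25, 26, 27}
Remove from A any elements in B
A \ B = {1, 4, 5, 10, 11, 13, 22, 24}

A \ B = {1, 4, 5, 10, 11, 13, 22, 24}


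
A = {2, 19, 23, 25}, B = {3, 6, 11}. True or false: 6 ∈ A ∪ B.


A = {2, 19, 23, 25}, B = {3, 6, 11}
A ∪ B = all elements in A or B
A ∪ B = {2, 3, 6, 11, 19, 23, 25}
Checking if 6 ∈ A ∪ B
6 is in A ∪ B → True

6 ∈ A ∪ B


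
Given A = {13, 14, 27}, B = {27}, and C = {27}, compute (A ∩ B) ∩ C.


A ∩ B = {27}
(A ∩ B) ∩ C = {27}

A ∩ B ∩ C = {27}


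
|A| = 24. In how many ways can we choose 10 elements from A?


C(n,k) = n! / (k!(n-k)!)
C(24,10) = 24! / (10!14!)
= 1961256

C(24,10) = 1961256


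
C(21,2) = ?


C(n,k) = n! / (k!(n-k)!)
C(21,2) = 21! / (2!19!)
= 210

C(21,2) = 210


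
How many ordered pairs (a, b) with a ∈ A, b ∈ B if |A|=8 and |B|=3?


|A × B| = |A| × |B|
= 8 × 3
= 24

|A × B| = 24


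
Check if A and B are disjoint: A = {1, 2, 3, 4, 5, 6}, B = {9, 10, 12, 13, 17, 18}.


Disjoint means A ∩ B = ∅.
A ∩ B = ∅
A ∩ B = ∅, so A and B are disjoint.

Yes, A and B are disjoint


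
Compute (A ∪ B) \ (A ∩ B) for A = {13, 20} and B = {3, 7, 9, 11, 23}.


A △ B = (A \ B) ∪ (B \ A) = elements in exactly one of A or B
A \ B = {13, 20}
B \ A = {3, 7, 9, 11, 23}
A △ B = {3, 7, 9, 11, 13, 20, 23}

A △ B = {3, 7, 9, 11, 13, 20, 23}


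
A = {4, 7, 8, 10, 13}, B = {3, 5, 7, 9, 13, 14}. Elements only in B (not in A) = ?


A = {4, 7, 8, 10, 13}
B = {3, 5, 7, 9, 13, 14}
Region: only in B (not in A)
Elements: {3, 5, 9, 14}

Elements only in B (not in A): {3, 5, 9, 14}


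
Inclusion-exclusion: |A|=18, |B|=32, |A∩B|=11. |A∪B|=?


|A ∪ B| = |A| + |B| - |A ∩ B|
= 18 + 32 - 11
= 39

|A ∪ B| = 39


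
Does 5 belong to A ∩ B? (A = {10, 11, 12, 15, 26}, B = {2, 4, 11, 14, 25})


A = {10, 11, 12, 15, 26}, B = {2, 4, 11, 14, 25}
A ∩ B = elements in both A and B
A ∩ B = {11}
Checking if 5 ∈ A ∩ B
5 is not in A ∩ B → False

5 ∉ A ∩ B


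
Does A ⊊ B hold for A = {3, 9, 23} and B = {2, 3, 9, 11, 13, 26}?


A ⊂ B requires: A ⊆ B AND A ≠ B.
A ⊆ B? No
A ⊄ B, so A is not a proper subset.

No, A is not a proper subset of B


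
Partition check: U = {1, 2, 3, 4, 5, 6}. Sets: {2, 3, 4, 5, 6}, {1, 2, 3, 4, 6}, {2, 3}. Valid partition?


A partition requires: (1) non-empty parts, (2) pairwise disjoint, (3) union = U
Parts: {2, 3, 4, 5, 6}, {1, 2, 3, 4, 6}, {2, 3}
Union of parts: {1, 2, 3, 4, 5, 6}
U = {1, 2, 3, 4, 5, 6}
All non-empty? True
Pairwise disjoint? False
Covers U? True

No, not a valid partition


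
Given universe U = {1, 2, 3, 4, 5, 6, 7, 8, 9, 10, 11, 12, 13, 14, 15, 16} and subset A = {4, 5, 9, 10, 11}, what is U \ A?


Aᶜ = U \ A = elements in U but not in A
U = {1, 2, 3, 4, 5, 6, 7, 8, 9, 10, 11, 12, 13, 14, 15, 16}
A = {4, 5, 9, 10, 11}
Aᶜ = {1, 2, 3, 6, 7, 8, 12, 13, 14, 15, 16}

Aᶜ = {1, 2, 3, 6, 7, 8, 12, 13, 14, 15, 16}


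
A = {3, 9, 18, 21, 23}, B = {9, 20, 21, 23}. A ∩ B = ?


A ∩ B = elements in both A and B
A = {3, 9, 18, 21, 23}
B = {9, 20, 21, 23}
A ∩ B = {9, 21, 23}

A ∩ B = {9, 21, 23}


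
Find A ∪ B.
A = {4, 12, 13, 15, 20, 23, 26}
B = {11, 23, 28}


A ∪ B = all elements in A or B (or both)
A = {4, 12, 13, 15, 20, 23, 26}
B = {11, 23, 28}
A ∪ B = {4, 11, 12, 13, 15, 20, 23, 26, 28}

A ∪ B = {4, 11, 12, 13, 15, 20, 23, 26, 28}


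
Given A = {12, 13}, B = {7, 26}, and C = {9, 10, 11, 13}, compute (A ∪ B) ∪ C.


A ∪ B = {7, 12, 13, 26}
(A ∪ B) ∪ C = {7, 9, 10, 11, 12, 13, 26}

A ∪ B ∪ C = {7, 9, 10, 11, 12, 13, 26}


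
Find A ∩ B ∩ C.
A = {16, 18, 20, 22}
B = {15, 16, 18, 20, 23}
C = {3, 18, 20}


A ∩ B = {16, 18, 20}
(A ∩ B) ∩ C = {18, 20}

A ∩ B ∩ C = {18, 20}


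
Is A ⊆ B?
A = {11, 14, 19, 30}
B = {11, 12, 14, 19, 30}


A ⊆ B means every element of A is in B.
All elements of A are in B.
So A ⊆ B.

Yes, A ⊆ B


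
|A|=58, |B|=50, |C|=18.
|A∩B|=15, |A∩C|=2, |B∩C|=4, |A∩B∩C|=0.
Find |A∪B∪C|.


|A∪B∪C| = |A|+|B|+|C| - |A∩B|-|A∩C|-|B∩C| + |A∩B∩C|
= 58+50+18 - 15-2-4 + 0
= 126 - 21 + 0
= 105

|A ∪ B ∪ C| = 105


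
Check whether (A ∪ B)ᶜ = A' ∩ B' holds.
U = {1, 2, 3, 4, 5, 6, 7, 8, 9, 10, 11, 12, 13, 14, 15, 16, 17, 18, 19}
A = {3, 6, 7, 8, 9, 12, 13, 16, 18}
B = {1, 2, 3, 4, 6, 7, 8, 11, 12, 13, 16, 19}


LHS: A ∪ B = {1, 2, 3, 4, 6, 7, 8, 9, 11, 12, 13, 16, 18, 19}
(A ∪ B)' = U \ (A ∪ B) = {5, 10, 14, 15, 17}
A' = {1, 2, 4, 5, 10, 11, 14, 15, 17, 19}, B' = {5, 9, 10, 14, 15, 17, 18}
Claimed RHS: A' ∩ B' = {5, 10, 14, 15, 17}
Identity is VALID: LHS = RHS = {5, 10, 14, 15, 17} ✓

Identity is valid. (A ∪ B)' = A' ∩ B' = {5, 10, 14, 15, 17}


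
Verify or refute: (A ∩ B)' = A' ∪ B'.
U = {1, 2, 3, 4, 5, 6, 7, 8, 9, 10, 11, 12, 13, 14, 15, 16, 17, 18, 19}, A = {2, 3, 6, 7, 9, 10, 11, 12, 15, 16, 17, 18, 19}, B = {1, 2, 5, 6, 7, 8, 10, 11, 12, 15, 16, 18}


LHS: A ∩ B = {2, 6, 7, 10, 11, 12, 15, 16, 18}
(A ∩ B)' = U \ (A ∩ B) = {1, 3, 4, 5, 8, 9, 13, 14, 17, 19}
A' = {1, 4, 5, 8, 13, 14}, B' = {3, 4, 9, 13, 14, 17, 19}
Claimed RHS: A' ∪ B' = {1, 3, 4, 5, 8, 9, 13, 14, 17, 19}
Identity is VALID: LHS = RHS = {1, 3, 4, 5, 8, 9, 13, 14, 17, 19} ✓

Identity is valid. (A ∩ B)' = A' ∪ B' = {1, 3, 4, 5, 8, 9, 13, 14, 17, 19}


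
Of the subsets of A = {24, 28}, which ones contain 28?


A subset of A contains 28 iff the remaining 1 elements form any subset of A \ {28}.
Count: 2^(n-1) = 2^1 = 2
Subsets containing 28: {28}, {24, 28}

Subsets containing 28 (2 total): {28}, {24, 28}


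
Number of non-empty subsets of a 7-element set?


Total subsets = 2^n = 2^7 = 128
Non-empty subsets exclude the empty set: 2^n - 1
= 128 - 1
= 127

Number of non-empty subsets = 127


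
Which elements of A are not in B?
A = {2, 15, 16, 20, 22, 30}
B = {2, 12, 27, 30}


A \ B = elements in A but not in B
A = {2, 15, 16, 20, 22, 30}
B = {2, 12, 27, 30}
Remove from A any elements in B
A \ B = {15, 16, 20, 22}

A \ B = {15, 16, 20, 22}


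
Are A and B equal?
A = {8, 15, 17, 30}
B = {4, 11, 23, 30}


Two sets are equal iff they have exactly the same elements.
A = {8, 15, 17, 30}
B = {4, 11, 23, 30}
Differences: {4, 8, 11, 15, 17, 23}
A ≠ B

No, A ≠ B


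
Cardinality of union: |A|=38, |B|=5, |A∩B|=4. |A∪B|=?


|A ∪ B| = |A| + |B| - |A ∩ B|
= 38 + 5 - 4
= 39

|A ∪ B| = 39


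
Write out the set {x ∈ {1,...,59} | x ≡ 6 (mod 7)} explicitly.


Checking each candidate:
Condition: x in {1,...,59} with x ≡ 6 (mod 7)
Result = {6, 13, 20, 27, 34, 41, 48, 55}

{6, 13, 20, 27, 34, 41, 48, 55}


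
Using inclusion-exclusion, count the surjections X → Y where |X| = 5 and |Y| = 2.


n = |X| = 5, k = |Y| = 2. Surjections via inclusion-exclusion:
S(n,k) = Σ(-1)^i × C(k,i) × (k-i)^n, i=0 to k
i=0: (-1)^0×C(2,0)×2^5 = 32
i=1: (-1)^1×C(2,1)×1^5 = -2
i=2: (-1)^2×C(2,2)×0^5 = 0
Total = 30

Number of surjections = 30


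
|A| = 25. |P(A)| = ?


Number of subsets = 2^n
= 2^25
= 33554432

|P(A)| = 33554432


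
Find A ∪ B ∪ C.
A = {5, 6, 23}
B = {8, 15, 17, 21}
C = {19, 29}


A ∪ B = {5, 6, 8, 15, 17, 21, 23}
(A ∪ B) ∪ C = {5, 6, 8, 15, 17, 19, 21, 23, 29}

A ∪ B ∪ C = {5, 6, 8, 15, 17, 19, 21, 23, 29}


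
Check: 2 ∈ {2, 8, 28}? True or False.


A = {2, 8, 28}
Checking if 2 is in A
2 is in A → True

2 ∈ A


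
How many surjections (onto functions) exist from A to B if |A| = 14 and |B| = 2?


n = |A| = 14, k = |B| = 2. Surjections via inclusion-exclusion:
S(n,k) = Σ(-1)^i × C(k,i) × (k-i)^n, i=0 to k
i=0: (-1)^0×C(2,0)×2^14 = 16384
i=1: (-1)^1×C(2,1)×1^14 = -2
i=2: (-1)^2×C(2,2)×0^14 = 0
Total = 16382

Number of surjections = 16382


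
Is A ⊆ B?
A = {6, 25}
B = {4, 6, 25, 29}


A ⊆ B means every element of A is in B.
All elements of A are in B.
So A ⊆ B.

Yes, A ⊆ B


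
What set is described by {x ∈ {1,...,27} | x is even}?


Checking each candidate:
Condition: even numbers in {1,...,27}
Result = {2, 4, 6, 8, 10, 12, 14, 16, 18, 20, 22, 24, 26}

{2, 4, 6, 8, 10, 12, 14, 16, 18, 20, 22, 24, 26}


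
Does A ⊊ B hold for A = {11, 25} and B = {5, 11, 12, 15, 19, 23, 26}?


A ⊂ B requires: A ⊆ B AND A ≠ B.
A ⊆ B? No
A ⊄ B, so A is not a proper subset.

No, A is not a proper subset of B


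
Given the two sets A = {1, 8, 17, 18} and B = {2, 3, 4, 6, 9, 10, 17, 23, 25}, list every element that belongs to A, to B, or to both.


A ∪ B = all elements in A or B (or both)
A = {1, 8, 17, 18}
B = {2, 3, 4, 6, 9, 10, 17, 23, 25}
A ∪ B = {1, 2, 3, 4, 6, 8, 9, 10, 17, 18, 23, 25}

A ∪ B = {1, 2, 3, 4, 6, 8, 9, 10, 17, 18, 23, 25}


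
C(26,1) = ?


C(n,k) = n! / (k!(n-k)!)
C(26,1) = 26! / (1!25!)
= 26

C(26,1) = 26


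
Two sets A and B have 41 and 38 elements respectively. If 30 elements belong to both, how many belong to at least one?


|A ∪ B| = |A| + |B| - |A ∩ B|
= 41 + 38 - 30
= 49

|A ∪ B| = 49


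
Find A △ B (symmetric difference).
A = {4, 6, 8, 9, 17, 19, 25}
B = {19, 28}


A △ B = (A \ B) ∪ (B \ A) = elements in exactly one of A or B
A \ B = {4, 6, 8, 9, 17, 25}
B \ A = {28}
A △ B = {4, 6, 8, 9, 17, 25, 28}

A △ B = {4, 6, 8, 9, 17, 25, 28}


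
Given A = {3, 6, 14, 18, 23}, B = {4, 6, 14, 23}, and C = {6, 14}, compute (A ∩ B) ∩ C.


A ∩ B = {6, 14, 23}
(A ∩ B) ∩ C = {6, 14}

A ∩ B ∩ C = {6, 14}


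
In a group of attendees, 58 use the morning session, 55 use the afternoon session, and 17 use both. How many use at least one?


|A ∪ B| = |A| + |B| - |A ∩ B|
= 58 + 55 - 17
= 96

|A ∪ B| = 96


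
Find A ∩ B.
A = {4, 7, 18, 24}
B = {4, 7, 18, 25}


A ∩ B = elements in both A and B
A = {4, 7, 18, 24}
B = {4, 7, 18, 25}
A ∩ B = {4, 7, 18}

A ∩ B = {4, 7, 18}


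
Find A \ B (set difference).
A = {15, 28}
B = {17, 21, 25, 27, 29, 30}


A \ B = elements in A but not in B
A = {15, 28}
B = {17, 21, 25, 27, 29, 30}
Remove from A any elements in B
A \ B = {15, 28}

A \ B = {15, 28}


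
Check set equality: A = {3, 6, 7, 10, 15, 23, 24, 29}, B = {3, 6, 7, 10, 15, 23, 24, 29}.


Two sets are equal iff they have exactly the same elements.
A = {3, 6, 7, 10, 15, 23, 24, 29}
B = {3, 6, 7, 10, 15, 23, 24, 29}
Same elements → A = B

Yes, A = B


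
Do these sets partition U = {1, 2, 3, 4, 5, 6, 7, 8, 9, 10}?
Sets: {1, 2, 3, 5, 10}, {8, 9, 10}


A partition requires: (1) non-empty parts, (2) pairwise disjoint, (3) union = U
Parts: {1, 2, 3, 5, 10}, {8, 9, 10}
Union of parts: {1, 2, 3, 5, 8, 9, 10}
U = {1, 2, 3, 4, 5, 6, 7, 8, 9, 10}
All non-empty? True
Pairwise disjoint? False
Covers U? False

No, not a valid partition


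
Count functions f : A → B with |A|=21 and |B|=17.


Each of |A| = 21 inputs maps to any of |B| = 17 outputs.
# functions = |B|^|A| = 17^21
= 69091933913008732880827217

Number of functions = 69091933913008732880827217


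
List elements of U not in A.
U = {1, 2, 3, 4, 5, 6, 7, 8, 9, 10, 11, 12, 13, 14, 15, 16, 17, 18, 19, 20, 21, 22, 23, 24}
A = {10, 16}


Aᶜ = U \ A = elements in U but not in A
U = {1, 2, 3, 4, 5, 6, 7, 8, 9, 10, 11, 12, 13, 14, 15, 16, 17, 18, 19, 20, 21, 22, 23, 24}
A = {10, 16}
Aᶜ = {1, 2, 3, 4, 5, 6, 7, 8, 9, 11, 12, 13, 14, 15, 17, 18, 19, 20, 21, 22, 23, 24}

Aᶜ = {1, 2, 3, 4, 5, 6, 7, 8, 9, 11, 12, 13, 14, 15, 17, 18, 19, 20, 21, 22, 23, 24}


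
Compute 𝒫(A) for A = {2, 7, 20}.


|A| = 3, so |P(A)| = 2^3 = 8
Enumerate subsets by cardinality (0 to 3):
∅, {2}, {7}, {20}, {2, 7}, {2, 20}, {7, 20}, {2, 7, 20}

P(A) has 8 subsets: ∅, {2}, {7}, {20}, {2, 7}, {2, 20}, {7, 20}, {2, 7, 20}


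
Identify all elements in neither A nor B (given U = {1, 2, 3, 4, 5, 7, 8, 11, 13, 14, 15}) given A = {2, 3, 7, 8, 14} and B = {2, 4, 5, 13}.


A = {2, 3, 7, 8, 14}
B = {2, 4, 5, 13}
Region: in neither A nor B (given U = {1, 2, 3, 4, 5, 7, 8, 11, 13, 14, 15})
Elements: {1, 11, 15}

Elements in neither A nor B (given U = {1, 2, 3, 4, 5, 7, 8, 11, 13, 14, 15}): {1, 11, 15}


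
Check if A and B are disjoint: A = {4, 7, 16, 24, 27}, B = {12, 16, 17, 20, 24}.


Disjoint means A ∩ B = ∅.
A ∩ B = {16, 24}
A ∩ B ≠ ∅, so A and B are NOT disjoint.

No, A and B are not disjoint (A ∩ B = {16, 24})


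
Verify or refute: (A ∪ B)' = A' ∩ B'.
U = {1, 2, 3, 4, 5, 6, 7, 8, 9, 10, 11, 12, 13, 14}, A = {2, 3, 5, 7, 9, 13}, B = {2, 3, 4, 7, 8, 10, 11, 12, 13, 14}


LHS: A ∪ B = {2, 3, 4, 5, 7, 8, 9, 10, 11, 12, 13, 14}
(A ∪ B)' = U \ (A ∪ B) = {1, 6}
A' = {1, 4, 6, 8, 10, 11, 12, 14}, B' = {1, 5, 6, 9}
Claimed RHS: A' ∩ B' = {1, 6}
Identity is VALID: LHS = RHS = {1, 6} ✓

Identity is valid. (A ∪ B)' = A' ∩ B' = {1, 6}


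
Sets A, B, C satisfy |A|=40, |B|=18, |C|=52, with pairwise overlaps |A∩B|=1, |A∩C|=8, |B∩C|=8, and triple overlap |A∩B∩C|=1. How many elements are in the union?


|A∪B∪C| = |A|+|B|+|C| - |A∩B|-|A∩C|-|B∩C| + |A∩B∩C|
= 40+18+52 - 1-8-8 + 1
= 110 - 17 + 1
= 94

|A ∪ B ∪ C| = 94


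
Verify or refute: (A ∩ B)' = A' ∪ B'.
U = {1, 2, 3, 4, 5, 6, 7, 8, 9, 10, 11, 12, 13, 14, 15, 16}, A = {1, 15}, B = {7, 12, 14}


LHS: A ∩ B = ∅
(A ∩ B)' = U \ (A ∩ B) = {1, 2, 3, 4, 5, 6, 7, 8, 9, 10, 11, 12, 13, 14, 15, 16}
A' = {2, 3, 4, 5, 6, 7, 8, 9, 10, 11, 12, 13, 14, 16}, B' = {1, 2, 3, 4, 5, 6, 8, 9, 10, 11, 13, 15, 16}
Claimed RHS: A' ∪ B' = {1, 2, 3, 4, 5, 6, 7, 8, 9, 10, 11, 12, 13, 14, 15, 16}
Identity is VALID: LHS = RHS = {1, 2, 3, 4, 5, 6, 7, 8, 9, 10, 11, 12, 13, 14, 15, 16} ✓

Identity is valid. (A ∩ B)' = A' ∪ B' = {1, 2, 3, 4, 5, 6, 7, 8, 9, 10, 11, 12, 13, 14, 15, 16}


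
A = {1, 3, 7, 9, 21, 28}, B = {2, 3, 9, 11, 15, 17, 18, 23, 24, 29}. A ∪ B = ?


A ∪ B = all elements in A or B (or both)
A = {1, 3, 7, 9, 21, 28}
B = {2, 3, 9, 11, 15, 17, 18, 23, 24, 29}
A ∪ B = {1, 2, 3, 7, 9, 11, 15, 17, 18, 21, 23, 24, 28, 29}

A ∪ B = {1, 2, 3, 7, 9, 11, 15, 17, 18, 21, 23, 24, 28, 29}


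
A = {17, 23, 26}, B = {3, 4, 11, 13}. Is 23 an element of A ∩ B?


A = {17, 23, 26}, B = {3, 4, 11, 13}
A ∩ B = elements in both A and B
A ∩ B = ∅
Checking if 23 ∈ A ∩ B
23 is not in A ∩ B → False

23 ∉ A ∩ B


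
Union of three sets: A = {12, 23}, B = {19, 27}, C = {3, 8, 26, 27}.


A ∪ B = {12, 19, 23, 27}
(A ∪ B) ∪ C = {3, 8, 12, 19, 23, 26, 27}

A ∪ B ∪ C = {3, 8, 12, 19, 23, 26, 27}


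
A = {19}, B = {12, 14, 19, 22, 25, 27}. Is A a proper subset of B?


A ⊂ B requires: A ⊆ B AND A ≠ B.
A ⊆ B? Yes
A = B? No
A ⊂ B: Yes (A is a proper subset of B)

Yes, A ⊂ B


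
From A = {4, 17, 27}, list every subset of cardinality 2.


|A| = 3, so A has C(3,2) = 3 subsets of size 2.
Enumerate by choosing 2 elements from A at a time:
{4, 17}, {4, 27}, {17, 27}

2-element subsets (3 total): {4, 17}, {4, 27}, {17, 27}


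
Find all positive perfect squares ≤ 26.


Checking each candidate:
Condition: positive perfect squares ≤ 26
Result = {1, 4, 9, 16, 25}

{1, 4, 9, 16, 25}


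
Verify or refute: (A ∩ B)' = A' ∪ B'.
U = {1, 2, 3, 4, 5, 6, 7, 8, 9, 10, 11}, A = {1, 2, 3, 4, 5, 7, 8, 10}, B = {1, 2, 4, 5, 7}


LHS: A ∩ B = {1, 2, 4, 5, 7}
(A ∩ B)' = U \ (A ∩ B) = {3, 6, 8, 9, 10, 11}
A' = {6, 9, 11}, B' = {3, 6, 8, 9, 10, 11}
Claimed RHS: A' ∪ B' = {3, 6, 8, 9, 10, 11}
Identity is VALID: LHS = RHS = {3, 6, 8, 9, 10, 11} ✓

Identity is valid. (A ∩ B)' = A' ∪ B' = {3, 6, 8, 9, 10, 11}


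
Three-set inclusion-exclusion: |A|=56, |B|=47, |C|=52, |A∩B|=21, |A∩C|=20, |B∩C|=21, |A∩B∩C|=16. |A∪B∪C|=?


|A∪B∪C| = |A|+|B|+|C| - |A∩B|-|A∩C|-|B∩C| + |A∩B∩C|
= 56+47+52 - 21-20-21 + 16
= 155 - 62 + 16
= 109

|A ∪ B ∪ C| = 109


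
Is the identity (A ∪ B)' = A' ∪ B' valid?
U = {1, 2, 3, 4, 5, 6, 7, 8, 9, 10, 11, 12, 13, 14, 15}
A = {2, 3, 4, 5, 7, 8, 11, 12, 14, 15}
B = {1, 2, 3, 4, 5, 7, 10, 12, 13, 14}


LHS: A ∪ B = {1, 2, 3, 4, 5, 7, 8, 10, 11, 12, 13, 14, 15}
(A ∪ B)' = U \ (A ∪ B) = {6, 9}
A' = {1, 6, 9, 10, 13}, B' = {6, 8, 9, 11, 15}
Claimed RHS: A' ∪ B' = {1, 6, 8, 9, 10, 11, 13, 15}
Identity is INVALID: LHS = {6, 9} but the RHS claimed here equals {1, 6, 8, 9, 10, 11, 13, 15}. The correct form is (A ∪ B)' = A' ∩ B'.

Identity is invalid: (A ∪ B)' = {6, 9} but A' ∪ B' = {1, 6, 8, 9, 10, 11, 13, 15}. The correct De Morgan law is (A ∪ B)' = A' ∩ B'.


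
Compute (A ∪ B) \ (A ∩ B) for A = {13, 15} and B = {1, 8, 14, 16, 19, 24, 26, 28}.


A △ B = (A \ B) ∪ (B \ A) = elements in exactly one of A or B
A \ B = {13, 15}
B \ A = {1, 8, 14, 16, 19, 24, 26, 28}
A △ B = {1, 8, 13, 14, 15, 16, 19, 24, 26, 28}

A △ B = {1, 8, 13, 14, 15, 16, 19, 24, 26, 28}


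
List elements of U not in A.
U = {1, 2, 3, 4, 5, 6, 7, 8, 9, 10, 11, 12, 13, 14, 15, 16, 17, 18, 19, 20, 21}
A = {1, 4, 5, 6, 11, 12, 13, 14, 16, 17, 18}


Aᶜ = U \ A = elements in U but not in A
U = {1, 2, 3, 4, 5, 6, 7, 8, 9, 10, 11, 12, 13, 14, 15, 16, 17, 18, 19, 20, 21}
A = {1, 4, 5, 6, 11, 12, 13, 14, 16, 17, 18}
Aᶜ = {2, 3, 7, 8, 9, 10, 15, 19, 20, 21}

Aᶜ = {2, 3, 7, 8, 9, 10, 15, 19, 20, 21}


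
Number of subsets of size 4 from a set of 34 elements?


C(n,k) = n! / (k!(n-k)!)
C(34,4) = 34! / (4!30!)
= 46376

C(34,4) = 46376


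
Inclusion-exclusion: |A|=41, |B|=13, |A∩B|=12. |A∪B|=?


|A ∪ B| = |A| + |B| - |A ∩ B|
= 41 + 13 - 12
= 42

|A ∪ B| = 42


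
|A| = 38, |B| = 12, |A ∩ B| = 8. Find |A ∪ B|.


|A ∪ B| = |A| + |B| - |A ∩ B|
= 38 + 12 - 8
= 42

|A ∪ B| = 42


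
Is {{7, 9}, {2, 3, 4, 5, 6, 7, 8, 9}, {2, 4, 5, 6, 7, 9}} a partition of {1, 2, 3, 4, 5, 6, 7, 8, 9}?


A partition requires: (1) non-empty parts, (2) pairwise disjoint, (3) union = U
Parts: {7, 9}, {2, 3, 4, 5, 6, 7, 8, 9}, {2, 4, 5, 6, 7, 9}
Union of parts: {2, 3, 4, 5, 6, 7, 8, 9}
U = {1, 2, 3, 4, 5, 6, 7, 8, 9}
All non-empty? True
Pairwise disjoint? False
Covers U? False

No, not a valid partition


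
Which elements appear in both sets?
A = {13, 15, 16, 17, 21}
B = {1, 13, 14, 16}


A ∩ B = elements in both A and B
A = {13, 15, 16, 17, 21}
B = {1, 13, 14, 16}
A ∩ B = {13, 16}

A ∩ B = {13, 16}


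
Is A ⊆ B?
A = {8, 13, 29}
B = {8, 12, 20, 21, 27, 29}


A ⊆ B means every element of A is in B.
Elements in A not in B: {13}
So A ⊄ B.

No, A ⊄ B


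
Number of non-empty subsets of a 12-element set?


Total subsets = 2^n = 2^12 = 4096
Non-empty subsets exclude the empty set: 2^n - 1
= 4096 - 1
= 4095

Number of non-empty subsets = 4095


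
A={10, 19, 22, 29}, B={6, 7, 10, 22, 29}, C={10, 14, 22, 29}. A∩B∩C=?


A ∩ B = {10, 22, 29}
(A ∩ B) ∩ C = {10, 22, 29}

A ∩ B ∩ C = {10, 22, 29}


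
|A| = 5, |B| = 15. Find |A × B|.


|A × B| = |A| × |B|
= 5 × 15
= 75

|A × B| = 75


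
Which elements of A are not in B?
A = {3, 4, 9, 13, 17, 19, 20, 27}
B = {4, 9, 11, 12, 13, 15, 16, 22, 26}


A \ B = elements in A but not in B
A = {3, 4, 9, 13, 17, 19, 20, 27}
B = {4, 9, 11, 12, 13, 15, 16, 22, 26}
Remove from A any elements in B
A \ B = {3, 17, 19, 20, 27}

A \ B = {3, 17, 19, 20, 27}


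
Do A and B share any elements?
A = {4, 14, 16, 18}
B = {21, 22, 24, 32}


Disjoint means A ∩ B = ∅.
A ∩ B = ∅
A ∩ B = ∅, so A and B are disjoint.

No — A and B share no elements (A ∩ B = ∅), so they are disjoint


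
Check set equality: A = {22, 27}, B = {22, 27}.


Two sets are equal iff they have exactly the same elements.
A = {22, 27}
B = {22, 27}
Same elements → A = B

Yes, A = B


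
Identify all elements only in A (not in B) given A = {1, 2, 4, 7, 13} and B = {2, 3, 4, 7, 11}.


A = {1, 2, 4, 7, 13}
B = {2, 3, 4, 7, 11}
Region: only in A (not in B)
Elements: {1, 13}

Elements only in A (not in B): {1, 13}


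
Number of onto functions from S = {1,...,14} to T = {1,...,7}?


n = |S| = 14, k = |T| = 7. Surjections via inclusion-exclusion:
S(n,k) = Σ(-1)^i × C(k,i) × (k-i)^n, i=0 to k
i=0: (-1)^0×C(7,0)×7^14 = 678223072849
i=1: (-1)^1×C(7,1)×6^14 = -548549148672
i=2: (-1)^2×C(7,2)×5^14 = 128173828125
i=3: (-1)^3×C(7,3)×4^14 = -9395240960
i=4: (-1)^4×C(7,4)×3^14 = 167403915
i=5: (-1)^5×C(7,5)×2^14 = -344064
i=6: (-1)^6×C(7,6)×1^14 = 7
i=7: (-1)^7×C(7,7)×0^14 = 0
Total = 248619571200

Number of surjections = 248619571200


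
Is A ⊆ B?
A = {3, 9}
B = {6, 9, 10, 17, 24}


A ⊆ B means every element of A is in B.
Elements in A not in B: {3}
So A ⊄ B.

No, A ⊄ B


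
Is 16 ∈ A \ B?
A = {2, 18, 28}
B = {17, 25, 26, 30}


A = {2, 18, 28}, B = {17, 25, 26, 30}
A \ B = elements in A but not in B
A \ B = {2, 18, 28}
Checking if 16 ∈ A \ B
16 is not in A \ B → False

16 ∉ A \ B


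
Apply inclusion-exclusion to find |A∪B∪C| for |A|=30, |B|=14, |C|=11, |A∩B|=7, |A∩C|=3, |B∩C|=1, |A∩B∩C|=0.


|A∪B∪C| = |A|+|B|+|C| - |A∩B|-|A∩C|-|B∩C| + |A∩B∩C|
= 30+14+11 - 7-3-1 + 0
= 55 - 11 + 0
= 44

|A ∪ B ∪ C| = 44


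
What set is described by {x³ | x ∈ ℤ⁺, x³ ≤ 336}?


Checking each candidate:
Condition: positive perfect cubes ≤ 336
Result = {1, 8, 27, 64, 125, 216}

{1, 8, 27, 64, 125, 216}


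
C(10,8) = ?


C(n,k) = n! / (k!(n-k)!)
C(10,8) = 10! / (8!2!)
= 45

C(10,8) = 45


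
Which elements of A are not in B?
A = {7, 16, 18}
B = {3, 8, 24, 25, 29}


A \ B = elements in A but not in B
A = {7, 16, 18}
B = {3, 8, 24, 25, 29}
Remove from A any elements in B
A \ B = {7, 16, 18}

A \ B = {7, 16, 18}


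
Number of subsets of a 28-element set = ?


Number of subsets = 2^n
= 2^28
= 268435456

|P(A)| = 268435456


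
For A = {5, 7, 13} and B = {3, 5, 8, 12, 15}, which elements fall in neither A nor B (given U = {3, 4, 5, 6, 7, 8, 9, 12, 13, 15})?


A = {5, 7, 13}
B = {3, 5, 8, 12, 15}
Region: in neither A nor B (given U = {3, 4, 5, 6, 7, 8, 9, 12, 13, 15})
Elements: {4, 6, 9}

Elements in neither A nor B (given U = {3, 4, 5, 6, 7, 8, 9, 12, 13, 15}): {4, 6, 9}


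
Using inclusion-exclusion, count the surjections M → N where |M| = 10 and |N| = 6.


n = |M| = 10, k = |N| = 6. Surjections via inclusion-exclusion:
S(n,k) = Σ(-1)^i × C(k,i) × (k-i)^n, i=0 to k
i=0: (-1)^0×C(6,0)×6^10 = 60466176
i=1: (-1)^1×C(6,1)×5^10 = -58593750
i=2: (-1)^2×C(6,2)×4^10 = 15728640
i=3: (-1)^3×C(6,3)×3^10 = -1180980
i=4: (-1)^4×C(6,4)×2^10 = 15360
i=5: (-1)^5×C(6,5)×1^10 = -6
i=6: (-1)^6×C(6,6)×0^10 = 0
Total = 16435440

Number of surjections = 16435440


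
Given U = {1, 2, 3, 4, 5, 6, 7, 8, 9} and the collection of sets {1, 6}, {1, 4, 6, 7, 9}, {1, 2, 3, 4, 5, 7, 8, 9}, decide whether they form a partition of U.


A partition requires: (1) non-empty parts, (2) pairwise disjoint, (3) union = U
Parts: {1, 6}, {1, 4, 6, 7, 9}, {1, 2, 3, 4, 5, 7, 8, 9}
Union of parts: {1, 2, 3, 4, 5, 6, 7, 8, 9}
U = {1, 2, 3, 4, 5, 6, 7, 8, 9}
All non-empty? True
Pairwise disjoint? False
Covers U? True

No, not a valid partition


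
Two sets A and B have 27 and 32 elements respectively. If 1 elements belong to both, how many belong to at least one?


|A ∪ B| = |A| + |B| - |A ∩ B|
= 27 + 32 - 1
= 58

|A ∪ B| = 58


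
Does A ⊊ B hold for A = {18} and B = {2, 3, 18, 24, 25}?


A ⊂ B requires: A ⊆ B AND A ≠ B.
A ⊆ B? Yes
A = B? No
A ⊂ B: Yes (A is a proper subset of B)

Yes, A ⊂ B


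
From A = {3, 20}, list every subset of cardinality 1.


|A| = 2, so A has C(2,1) = 2 subsets of size 1.
Enumerate by choosing 1 elements from A at a time:
{3}, {20}

1-element subsets (2 total): {3}, {20}


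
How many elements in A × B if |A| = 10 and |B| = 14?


|A × B| = |A| × |B|
= 10 × 14
= 140

|A × B| = 140


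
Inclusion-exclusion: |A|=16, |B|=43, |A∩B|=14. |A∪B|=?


|A ∪ B| = |A| + |B| - |A ∩ B|
= 16 + 43 - 14
= 45

|A ∪ B| = 45


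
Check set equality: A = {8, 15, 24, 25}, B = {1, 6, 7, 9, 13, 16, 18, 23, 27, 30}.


Two sets are equal iff they have exactly the same elements.
A = {8, 15, 24, 25}
B = {1, 6, 7, 9, 13, 16, 18, 23, 27, 30}
Differences: {1, 6, 7, 8, 9, 13, 15, 16, 18, 23, 24, 25, 27, 30}
A ≠ B

No, A ≠ B


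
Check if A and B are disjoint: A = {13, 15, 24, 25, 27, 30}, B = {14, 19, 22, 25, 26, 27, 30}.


Disjoint means A ∩ B = ∅.
A ∩ B = {25, 27, 30}
A ∩ B ≠ ∅, so A and B are NOT disjoint.

No, A and B are not disjoint (A ∩ B = {25, 27, 30})


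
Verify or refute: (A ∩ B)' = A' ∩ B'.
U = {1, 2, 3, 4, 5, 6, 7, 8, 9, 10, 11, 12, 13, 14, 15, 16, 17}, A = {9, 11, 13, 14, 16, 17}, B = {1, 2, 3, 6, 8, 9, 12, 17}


LHS: A ∩ B = {9, 17}
(A ∩ B)' = U \ (A ∩ B) = {1, 2, 3, 4, 5, 6, 7, 8, 10, 11, 12, 13, 14, 15, 16}
A' = {1, 2, 3, 4, 5, 6, 7, 8, 10, 12, 15}, B' = {4, 5, 7, 10, 11, 13, 14, 15, 16}
Claimed RHS: A' ∩ B' = {4, 5, 7, 10, 15}
Identity is INVALID: LHS = {1, 2, 3, 4, 5, 6, 7, 8, 10, 11, 12, 13, 14, 15, 16} but the RHS claimed here equals {4, 5, 7, 10, 15}. The correct form is (A ∩ B)' = A' ∪ B'.

Identity is invalid: (A ∩ B)' = {1, 2, 3, 4, 5, 6, 7, 8, 10, 11, 12, 13, 14, 15, 16} but A' ∩ B' = {4, 5, 7, 10, 15}. The correct De Morgan law is (A ∩ B)' = A' ∪ B'.


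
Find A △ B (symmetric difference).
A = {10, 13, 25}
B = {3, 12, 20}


A △ B = (A \ B) ∪ (B \ A) = elements in exactly one of A or B
A \ B = {10, 13, 25}
B \ A = {3, 12, 20}
A △ B = {3, 10, 12, 13, 20, 25}

A △ B = {3, 10, 12, 13, 20, 25}


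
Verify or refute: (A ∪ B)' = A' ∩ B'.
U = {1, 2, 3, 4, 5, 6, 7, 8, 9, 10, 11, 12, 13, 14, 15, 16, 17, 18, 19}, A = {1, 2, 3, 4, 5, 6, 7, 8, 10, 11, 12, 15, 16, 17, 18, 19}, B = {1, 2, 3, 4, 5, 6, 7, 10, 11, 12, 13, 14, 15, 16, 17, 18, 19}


LHS: A ∪ B = {1, 2, 3, 4, 5, 6, 7, 8, 10, 11, 12, 13, 14, 15, 16, 17, 18, 19}
(A ∪ B)' = U \ (A ∪ B) = {9}
A' = {9, 13, 14}, B' = {8, 9}
Claimed RHS: A' ∩ B' = {9}
Identity is VALID: LHS = RHS = {9} ✓

Identity is valid. (A ∪ B)' = A' ∩ B' = {9}


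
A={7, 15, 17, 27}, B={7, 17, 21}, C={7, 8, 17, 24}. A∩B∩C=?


A ∩ B = {7, 17}
(A ∩ B) ∩ C = {7, 17}

A ∩ B ∩ C = {7, 17}


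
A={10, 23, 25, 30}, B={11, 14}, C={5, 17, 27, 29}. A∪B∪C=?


A ∪ B = {10, 11, 14, 23, 25, 30}
(A ∪ B) ∪ C = {5, 10, 11, 14, 17, 23, 25, 27, 29, 30}

A ∪ B ∪ C = {5, 10, 11, 14, 17, 23, 25, 27, 29, 30}


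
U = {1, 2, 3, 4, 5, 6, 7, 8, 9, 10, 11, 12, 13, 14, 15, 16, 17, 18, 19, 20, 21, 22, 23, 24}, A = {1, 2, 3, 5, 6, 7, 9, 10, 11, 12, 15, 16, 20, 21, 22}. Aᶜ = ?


Aᶜ = U \ A = elements in U but not in A
U = {1, 2, 3, 4, 5, 6, 7, 8, 9, 10, 11, 12, 13, 14, 15, 16, 17, 18, 19, 20, 21, 22, 23, 24}
A = {1, 2, 3, 5, 6, 7, 9, 10, 11, 12, 15, 16, 20, 21, 22}
Aᶜ = {4, 8, 13, 14, 17, 18, 19, 23, 24}

Aᶜ = {4, 8, 13, 14, 17, 18, 19, 23, 24}


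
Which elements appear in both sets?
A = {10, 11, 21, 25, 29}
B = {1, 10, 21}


A ∩ B = elements in both A and B
A = {10, 11, 21, 25, 29}
B = {1, 10, 21}
A ∩ B = {10, 21}

A ∩ B = {10, 21}


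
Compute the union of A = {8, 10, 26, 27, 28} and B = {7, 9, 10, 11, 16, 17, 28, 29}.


A ∪ B = all elements in A or B (or both)
A = {8, 10, 26, 27, 28}
B = {7, 9, 10, 11, 16, 17, 28, 29}
A ∪ B = {7, 8, 9, 10, 11, 16, 17, 26, 27, 28, 29}

A ∪ B = {7, 8, 9, 10, 11, 16, 17, 26, 27, 28, 29}


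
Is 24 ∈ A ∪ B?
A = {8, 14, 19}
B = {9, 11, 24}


A = {8, 14, 19}, B = {9, 11, 24}
A ∪ B = all elements in A or B
A ∪ B = {8, 9, 11, 14, 19, 24}
Checking if 24 ∈ A ∪ B
24 is in A ∪ B → True

24 ∈ A ∪ B


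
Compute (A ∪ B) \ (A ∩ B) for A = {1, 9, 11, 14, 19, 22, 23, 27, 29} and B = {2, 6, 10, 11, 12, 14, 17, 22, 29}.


A △ B = (A \ B) ∪ (B \ A) = elements in exactly one of A or B
A \ B = {1, 9, 19, 23, 27}
B \ A = {2, 6, 10, 12, 17}
A △ B = {1, 2, 6, 9, 10, 12, 17, 19, 23, 27}

A △ B = {1, 2, 6, 9, 10, 12, 17, 19, 23, 27}


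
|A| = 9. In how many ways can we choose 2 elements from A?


C(n,k) = n! / (k!(n-k)!)
C(9,2) = 9! / (2!7!)
= 36

C(9,2) = 36


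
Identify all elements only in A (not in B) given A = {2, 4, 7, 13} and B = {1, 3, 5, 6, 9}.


A = {2, 4, 7, 13}
B = {1, 3, 5, 6, 9}
Region: only in A (not in B)
Elements: {2, 4, 7, 13}

Elements only in A (not in B): {2, 4, 7, 13}


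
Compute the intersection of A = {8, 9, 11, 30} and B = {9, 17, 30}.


A ∩ B = elements in both A and B
A = {8, 9, 11, 30}
B = {9, 17, 30}
A ∩ B = {9, 30}

A ∩ B = {9, 30}


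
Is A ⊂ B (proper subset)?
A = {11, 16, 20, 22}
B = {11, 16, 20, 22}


A ⊂ B requires: A ⊆ B AND A ≠ B.
A ⊆ B? Yes
A = B? Yes
A = B, so A is not a PROPER subset.

No, A is not a proper subset of B


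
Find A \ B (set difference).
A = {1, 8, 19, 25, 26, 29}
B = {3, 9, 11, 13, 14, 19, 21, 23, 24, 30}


A \ B = elements in A but not in B
A = {1, 8, 19, 25, 26, 29}
B = {3, 9, 11, 13, 14, 19, 21, 23, 24, 30}
Remove from A any elements in B
A \ B = {1, 8, 25, 26, 29}

A \ B = {1, 8, 25, 26, 29}


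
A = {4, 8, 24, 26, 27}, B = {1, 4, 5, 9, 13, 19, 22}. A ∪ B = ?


A ∪ B = all elements in A or B (or both)
A = {4, 8, 24, 26, 27}
B = {1, 4, 5, 9, 13, 19, 22}
A ∪ B = {1, 4, 5, 8, 9, 13, 19, 22, 24, 26, 27}

A ∪ B = {1, 4, 5, 8, 9, 13, 19, 22, 24, 26, 27}


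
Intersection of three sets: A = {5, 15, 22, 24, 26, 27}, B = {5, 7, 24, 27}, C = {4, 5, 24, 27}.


A ∩ B = {5, 24, 27}
(A ∩ B) ∩ C = {5, 24, 27}

A ∩ B ∩ C = {5, 24, 27}


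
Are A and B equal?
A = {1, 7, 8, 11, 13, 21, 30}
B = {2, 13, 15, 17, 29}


Two sets are equal iff they have exactly the same elements.
A = {1, 7, 8, 11, 13, 21, 30}
B = {2, 13, 15, 17, 29}
Differences: {1, 2, 7, 8, 11, 15, 17, 21, 29, 30}
A ≠ B

No, A ≠ B


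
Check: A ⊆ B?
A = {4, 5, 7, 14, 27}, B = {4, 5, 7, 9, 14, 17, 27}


A ⊆ B means every element of A is in B.
All elements of A are in B.
So A ⊆ B.

Yes, A ⊆ B


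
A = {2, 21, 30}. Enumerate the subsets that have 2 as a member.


A subset of A contains 2 iff the remaining 2 elements form any subset of A \ {2}.
Count: 2^(n-1) = 2^2 = 4
Subsets containing 2: {2}, {2, 21}, {2, 30}, {2, 21, 30}

Subsets containing 2 (4 total): {2}, {2, 21}, {2, 30}, {2, 21, 30}


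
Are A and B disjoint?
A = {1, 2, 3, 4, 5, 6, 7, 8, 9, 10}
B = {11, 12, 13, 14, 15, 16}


Disjoint means A ∩ B = ∅.
A ∩ B = ∅
A ∩ B = ∅, so A and B are disjoint.

Yes, A and B are disjoint


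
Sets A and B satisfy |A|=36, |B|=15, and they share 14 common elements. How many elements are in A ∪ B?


|A ∪ B| = |A| + |B| - |A ∩ B|
= 36 + 15 - 14
= 37

|A ∪ B| = 37


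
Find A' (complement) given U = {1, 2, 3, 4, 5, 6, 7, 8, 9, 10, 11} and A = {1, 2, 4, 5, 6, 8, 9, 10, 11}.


Aᶜ = U \ A = elements in U but not in A
U = {1, 2, 3, 4, 5, 6, 7, 8, 9, 10, 11}
A = {1, 2, 4, 5, 6, 8, 9, 10, 11}
Aᶜ = {3, 7}

Aᶜ = {3, 7}


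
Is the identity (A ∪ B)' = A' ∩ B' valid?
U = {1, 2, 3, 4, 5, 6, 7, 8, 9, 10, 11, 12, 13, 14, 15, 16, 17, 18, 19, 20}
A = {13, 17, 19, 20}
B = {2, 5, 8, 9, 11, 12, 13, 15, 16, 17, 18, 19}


LHS: A ∪ B = {2, 5, 8, 9, 11, 12, 13, 15, 16, 17, 18, 19, 20}
(A ∪ B)' = U \ (A ∪ B) = {1, 3, 4, 6, 7, 10, 14}
A' = {1, 2, 3, 4, 5, 6, 7, 8, 9, 10, 11, 12, 14, 15, 16, 18}, B' = {1, 3, 4, 6, 7, 10, 14, 20}
Claimed RHS: A' ∩ B' = {1, 3, 4, 6, 7, 10, 14}
Identity is VALID: LHS = RHS = {1, 3, 4, 6, 7, 10, 14} ✓

Identity is valid. (A ∪ B)' = A' ∩ B' = {1, 3, 4, 6, 7, 10, 14}


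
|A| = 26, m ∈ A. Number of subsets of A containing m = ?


Subsets of A containing m correspond to subsets of A \ {m}, which has 25 elements.
Count = 2^(n-1) = 2^25
= 33554432

Number of subsets containing m = 33554432


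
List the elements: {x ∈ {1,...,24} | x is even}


Checking each candidate:
Condition: even numbers in {1,...,24}
Result = {2, 4, 6, 8, 10, 12, 14, 16, 18, 20, 22, 24}

{2, 4, 6, 8, 10, 12, 14, 16, 18, 20, 22, 24}


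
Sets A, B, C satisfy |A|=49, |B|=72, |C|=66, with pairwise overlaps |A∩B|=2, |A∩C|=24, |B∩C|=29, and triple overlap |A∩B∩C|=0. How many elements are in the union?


|A∪B∪C| = |A|+|B|+|C| - |A∩B|-|A∩C|-|B∩C| + |A∩B∩C|
= 49+72+66 - 2-24-29 + 0
= 187 - 55 + 0
= 132

|A ∪ B ∪ C| = 132


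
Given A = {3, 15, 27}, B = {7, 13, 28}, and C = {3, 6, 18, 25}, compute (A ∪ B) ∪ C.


A ∪ B = {3, 7, 13, 15, 27, 28}
(A ∪ B) ∪ C = {3, 6, 7, 13, 15, 18, 25, 27, 28}

A ∪ B ∪ C = {3, 6, 7, 13, 15, 18, 25, 27, 28}


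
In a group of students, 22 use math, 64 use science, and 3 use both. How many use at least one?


|A ∪ B| = |A| + |B| - |A ∩ B|
= 22 + 64 - 3
= 83

|A ∪ B| = 83


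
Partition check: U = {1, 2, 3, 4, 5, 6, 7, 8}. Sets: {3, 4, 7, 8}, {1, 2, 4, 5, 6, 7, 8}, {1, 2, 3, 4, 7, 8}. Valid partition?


A partition requires: (1) non-empty parts, (2) pairwise disjoint, (3) union = U
Parts: {3, 4, 7, 8}, {1, 2, 4, 5, 6, 7, 8}, {1, 2, 3, 4, 7, 8}
Union of parts: {1, 2, 3, 4, 5, 6, 7, 8}
U = {1, 2, 3, 4, 5, 6, 7, 8}
All non-empty? True
Pairwise disjoint? False
Covers U? True

No, not a valid partition


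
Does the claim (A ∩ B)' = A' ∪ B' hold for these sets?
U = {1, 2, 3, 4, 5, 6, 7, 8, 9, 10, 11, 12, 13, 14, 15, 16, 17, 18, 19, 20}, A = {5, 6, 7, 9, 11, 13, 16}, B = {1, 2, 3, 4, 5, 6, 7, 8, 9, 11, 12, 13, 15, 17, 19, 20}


LHS: A ∩ B = {5, 6, 7, 9, 11, 13}
(A ∩ B)' = U \ (A ∩ B) = {1, 2, 3, 4, 8, 10, 12, 14, 15, 16, 17, 18, 19, 20}
A' = {1, 2, 3, 4, 8, 10, 12, 14, 15, 17, 18, 19, 20}, B' = {10, 14, 16, 18}
Claimed RHS: A' ∪ B' = {1, 2, 3, 4, 8, 10, 12, 14, 15, 16, 17, 18, 19, 20}
Identity is VALID: LHS = RHS = {1, 2, 3, 4, 8, 10, 12, 14, 15, 16, 17, 18, 19, 20} ✓

Identity is valid. (A ∩ B)' = A' ∪ B' = {1, 2, 3, 4, 8, 10, 12, 14, 15, 16, 17, 18, 19, 20}


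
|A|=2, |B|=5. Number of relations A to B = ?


A relation from A to B is any subset of A × B.
|A × B| = 2 × 5 = 10
# relations = 2^|A × B| = 2^10 = 1024

Number of relations = 1024


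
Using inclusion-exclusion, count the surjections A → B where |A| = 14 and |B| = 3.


n = |A| = 14, k = |B| = 3. Surjections via inclusion-exclusion:
S(n,k) = Σ(-1)^i × C(k,i) × (k-i)^n, i=0 to k
i=0: (-1)^0×C(3,0)×3^14 = 4782969
i=1: (-1)^1×C(3,1)×2^14 = -49152
i=2: (-1)^2×C(3,2)×1^14 = 3
i=3: (-1)^3×C(3,3)×0^14 = 0
Total = 4733820

Number of surjections = 4733820


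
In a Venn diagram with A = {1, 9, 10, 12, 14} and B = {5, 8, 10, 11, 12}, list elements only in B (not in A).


A = {1, 9, 10, 12, 14}
B = {5, 8, 10, 11, 12}
Region: only in B (not in A)
Elements: {5, 8, 11}

Elements only in B (not in A): {5, 8, 11}


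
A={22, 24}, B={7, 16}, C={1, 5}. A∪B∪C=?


A ∪ B = {7, 16, 22, 24}
(A ∪ B) ∪ C = {1, 5, 7, 16, 22, 24}

A ∪ B ∪ C = {1, 5, 7, 16, 22, 24}


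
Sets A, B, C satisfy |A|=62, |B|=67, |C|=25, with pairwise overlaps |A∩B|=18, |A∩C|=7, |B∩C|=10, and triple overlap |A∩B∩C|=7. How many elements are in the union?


|A∪B∪C| = |A|+|B|+|C| - |A∩B|-|A∩C|-|B∩C| + |A∩B∩C|
= 62+67+25 - 18-7-10 + 7
= 154 - 35 + 7
= 126

|A ∪ B ∪ C| = 126


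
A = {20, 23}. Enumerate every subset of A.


|A| = 2, so |P(A)| = 2^2 = 4
Enumerate subsets by cardinality (0 to 2):
∅, {20}, {23}, {20, 23}

P(A) has 4 subsets: ∅, {20}, {23}, {20, 23}


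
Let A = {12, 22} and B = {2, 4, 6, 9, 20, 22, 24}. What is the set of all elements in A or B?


A ∪ B = all elements in A or B (or both)
A = {12, 22}
B = {2, 4, 6, 9, 20, 22, 24}
A ∪ B = {2, 4, 6, 9, 12, 20, 22, 24}

A ∪ B = {2, 4, 6, 9, 12, 20, 22, 24}


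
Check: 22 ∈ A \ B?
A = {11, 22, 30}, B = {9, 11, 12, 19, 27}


A = {11, 22, 30}, B = {9, 11, 12, 19, 27}
A \ B = elements in A but not in B
A \ B = {22, 30}
Checking if 22 ∈ A \ B
22 is in A \ B → True

22 ∈ A \ B


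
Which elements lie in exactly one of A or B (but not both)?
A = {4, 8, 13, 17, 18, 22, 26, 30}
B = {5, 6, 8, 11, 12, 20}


A △ B = (A \ B) ∪ (B \ A) = elements in exactly one of A or B
A \ B = {4, 13, 17, 18, 22, 26, 30}
B \ A = {5, 6, 11, 12, 20}
A △ B = {4, 5, 6, 11, 12, 13, 17, 18, 20, 22, 26, 30}

A △ B = {4, 5, 6, 11, 12, 13, 17, 18, 20, 22, 26, 30}


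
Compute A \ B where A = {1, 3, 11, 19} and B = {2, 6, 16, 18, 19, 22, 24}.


A \ B = elements in A but not in B
A = {1, 3, 11, 19}
B = {2, 6, 16, 18, 19, 22, 24}
Remove from A any elements in B
A \ B = {1, 3, 11}

A \ B = {1, 3, 11}


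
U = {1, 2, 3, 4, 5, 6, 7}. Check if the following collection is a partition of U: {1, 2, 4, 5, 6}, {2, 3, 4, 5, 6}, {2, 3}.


A partition requires: (1) non-empty parts, (2) pairwise disjoint, (3) union = U
Parts: {1, 2, 4, 5, 6}, {2, 3, 4, 5, 6}, {2, 3}
Union of parts: {1, 2, 3, 4, 5, 6}
U = {1, 2, 3, 4, 5, 6, 7}
All non-empty? True
Pairwise disjoint? False
Covers U? False

No, not a valid partition


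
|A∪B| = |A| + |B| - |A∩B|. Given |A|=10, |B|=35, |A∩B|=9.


|A ∪ B| = |A| + |B| - |A ∩ B|
= 10 + 35 - 9
= 36

|A ∪ B| = 36


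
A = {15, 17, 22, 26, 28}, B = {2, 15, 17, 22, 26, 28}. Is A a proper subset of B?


A ⊂ B requires: A ⊆ B AND A ≠ B.
A ⊆ B? Yes
A = B? No
A ⊂ B: Yes (A is a proper subset of B)

Yes, A ⊂ B


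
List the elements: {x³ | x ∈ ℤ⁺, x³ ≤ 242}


Checking each candidate:
Condition: positive perfect cubes ≤ 242
Result = {1, 8, 27, 64, 125, 216}

{1, 8, 27, 64, 125, 216}


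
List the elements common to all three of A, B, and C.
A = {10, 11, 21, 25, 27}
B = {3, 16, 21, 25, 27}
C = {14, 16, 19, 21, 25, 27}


A ∩ B = {21, 25, 27}
(A ∩ B) ∩ C = {21, 25, 27}

A ∩ B ∩ C = {21, 25, 27}


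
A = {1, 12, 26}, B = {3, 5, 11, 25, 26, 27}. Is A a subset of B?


A ⊆ B means every element of A is in B.
Elements in A not in B: {1, 12}
So A ⊄ B.

No, A ⊄ B
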